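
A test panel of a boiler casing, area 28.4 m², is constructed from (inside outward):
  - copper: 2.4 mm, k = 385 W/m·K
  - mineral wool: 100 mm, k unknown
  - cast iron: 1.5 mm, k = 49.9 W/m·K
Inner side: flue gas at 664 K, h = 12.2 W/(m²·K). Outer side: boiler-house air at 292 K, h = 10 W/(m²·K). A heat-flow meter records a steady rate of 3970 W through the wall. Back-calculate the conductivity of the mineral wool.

k ≈ 0.0403 W/(m·K)

Series thermal resistances:
R_inner film = 1/(h_i·A) = 1/(12.2×28.4) = 0.002886 K/W
R_copper = L/(kA) = 0.0024/(385×28.4) = 2.195×10^-7 K/W
R_cast iron = L/(kA) = 0.0015/(49.9×28.4) = 1.058×10^-6 K/W
R_outer film = 1/(h_o·A) = 1/(10×28.4) = 0.003521 K/W
Sum of known resistances R_other = 0.006409 K/W
Total R = ΔT/Q = 372/3970 = 0.0937 K/W
R_mineral wool = R_total − R_other = 0.08729 K/W
k = L/(R·A) = 0.1/(0.08729×28.4)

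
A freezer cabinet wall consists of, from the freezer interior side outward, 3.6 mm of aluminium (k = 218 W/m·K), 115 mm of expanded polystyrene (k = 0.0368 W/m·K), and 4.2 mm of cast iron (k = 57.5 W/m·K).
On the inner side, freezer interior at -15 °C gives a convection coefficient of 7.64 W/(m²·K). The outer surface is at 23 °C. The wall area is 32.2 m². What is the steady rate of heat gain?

Model the wall as resistances in series:
R_inner film = 1/(h_i·A) = 1/(7.64×32.2) = 0.004065 K/W
R_aluminium = L/(kA) = 0.0036/(218×32.2) = 5.128×10^-7 K/W
R_expanded polystyrene = L/(kA) = 0.115/(0.0368×32.2) = 0.09705 K/W
R_cast iron = L/(kA) = 0.0042/(57.5×32.2) = 2.268×10^-6 K/W
R_total = 0.1011 K/W
Q = ΔT / R_total = 38 / 0.1011

Q ≈ 376 W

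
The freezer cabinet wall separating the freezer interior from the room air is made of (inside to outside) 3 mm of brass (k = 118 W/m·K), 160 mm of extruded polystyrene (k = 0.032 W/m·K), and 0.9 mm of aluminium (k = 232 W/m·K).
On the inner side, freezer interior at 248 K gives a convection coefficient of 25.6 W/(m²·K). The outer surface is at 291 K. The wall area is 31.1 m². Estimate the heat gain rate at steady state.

Treating each layer as a thermal resistance in series:
R_inner film = 1/(h_i·A) = 1/(25.6×31.1) = 0.001256 K/W
R_brass = L/(kA) = 0.003/(118×31.1) = 8.175×10^-7 K/W
R_extruded polystyrene = L/(kA) = 0.16/(0.032×31.1) = 0.1608 K/W
R_aluminium = L/(kA) = 0.0009/(232×31.1) = 1.247×10^-7 K/W
R_total = 0.162 K/W
Q = ΔT / R_total = 43 / 0.162

Q ≈ 265 W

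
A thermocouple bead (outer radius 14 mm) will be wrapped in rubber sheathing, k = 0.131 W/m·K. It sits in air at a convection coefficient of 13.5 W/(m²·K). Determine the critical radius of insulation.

For a sphere r_cr = 2k/h = 2×0.131/13.5
r_cr = 19.4 mm; since the bare radius (14 mm) is below r_cr, adding a thin layer of insulation will *increase* heat loss.

r_cr ≈ 19.4 mm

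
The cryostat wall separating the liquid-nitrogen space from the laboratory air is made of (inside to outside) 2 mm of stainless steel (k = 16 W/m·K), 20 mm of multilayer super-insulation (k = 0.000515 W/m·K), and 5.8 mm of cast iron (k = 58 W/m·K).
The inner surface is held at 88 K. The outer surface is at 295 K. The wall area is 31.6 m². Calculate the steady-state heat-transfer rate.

Model the wall as resistances in series:
R_stainless steel = L/(kA) = 0.002/(16×31.6) = 3.956×10^-6 K/W
R_multilayer super-insulation = L/(kA) = 0.02/(0.000515×31.6) = 1.229 K/W
R_cast iron = L/(kA) = 0.0058/(58×31.6) = 3.165×10^-6 K/W
R_total = 1.229 K/W
Q = ΔT / R_total = 207 / 1.229

Q ≈ 168 W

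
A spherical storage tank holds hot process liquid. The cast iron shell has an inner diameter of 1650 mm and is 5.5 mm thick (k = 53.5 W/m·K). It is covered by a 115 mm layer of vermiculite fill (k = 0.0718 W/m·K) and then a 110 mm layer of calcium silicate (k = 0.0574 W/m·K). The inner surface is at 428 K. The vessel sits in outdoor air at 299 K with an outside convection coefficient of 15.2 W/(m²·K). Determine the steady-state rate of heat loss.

Radial (spherical) resistances in series:
R_cast iron shell = (1/0.825 − 1/0.8305)/(4π×53.5) = 1.194×10^-5 K/W
R_vermiculite fill = (1/0.8305 − 1/0.9455)/(4π×0.0718) = 0.1623 K/W
R_calcium silicate = (1/0.9455 − 1/1.0555)/(4π×0.0574) = 0.1528 K/W
R_outer film = 1/(h·4πr_o²) = 1/(15.2×4π×1.0555²) = 0.004699 K/W
R_total = 0.3198 K/W
Q = ΔT/R_total = 129/0.3198

Q ≈ 403 W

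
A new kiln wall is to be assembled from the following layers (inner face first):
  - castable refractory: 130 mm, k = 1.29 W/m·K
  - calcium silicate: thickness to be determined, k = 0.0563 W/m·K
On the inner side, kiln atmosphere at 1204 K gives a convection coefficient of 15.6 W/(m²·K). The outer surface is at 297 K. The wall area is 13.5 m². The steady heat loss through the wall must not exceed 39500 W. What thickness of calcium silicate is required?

Series thermal resistances:
R_inner film = 1/(h_i·A) = 1/(15.6×13.5) = 0.004748 K/W
R_castable refractory = L/(kA) = 0.13/(1.29×13.5) = 0.007465 K/W
Sum of the known resistances R_other = 0.01221 K/W
Required total resistance R_tot = ΔT/Q_allow = 907/39500 = 0.02296 K/W
R_calcium silicate = R_tot − R_other = 0.01075 K/W
L = R·k·A = 0.01075×0.0563×13.5

L ≈ 8.17 mm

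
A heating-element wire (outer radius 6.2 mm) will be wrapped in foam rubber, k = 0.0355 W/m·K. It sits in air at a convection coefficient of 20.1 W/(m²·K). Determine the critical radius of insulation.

For a cylinder r_cr = k/h = 0.0355/20.1
r_cr = 1.77 mm; since the bare radius (6.2 mm) is above r_cr, any added insulation will reduce heat loss.

r_cr ≈ 1.77 mm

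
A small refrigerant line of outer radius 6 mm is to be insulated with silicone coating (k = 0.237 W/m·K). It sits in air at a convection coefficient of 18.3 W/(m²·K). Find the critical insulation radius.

r_cr ≈ 13 mm

For a cylinder r_cr = k/h = 0.237/18.3
r_cr = 13 mm; since the bare radius (6 mm) is below r_cr, adding a thin layer of insulation will *increase* heat loss.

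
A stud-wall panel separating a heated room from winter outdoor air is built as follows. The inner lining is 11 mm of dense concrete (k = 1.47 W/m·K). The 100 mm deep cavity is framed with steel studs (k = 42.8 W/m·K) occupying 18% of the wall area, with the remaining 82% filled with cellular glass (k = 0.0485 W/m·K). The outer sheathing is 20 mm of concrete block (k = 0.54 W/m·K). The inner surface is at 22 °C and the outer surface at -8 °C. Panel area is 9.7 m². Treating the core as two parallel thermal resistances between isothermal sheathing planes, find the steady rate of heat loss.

Sheathing layers in series; stud and cavity paths in parallel between them.
R_inner = 0.011/(1.47×9.7) = 7.714×10^-4 K/W
R_stud  = 0.1/(42.8×0.18×9.7) = 0.001338 K/W
R_cav   = 0.1/(0.0485×0.82×9.7) = 0.2592 K/W
1/R_core = 1/R_stud + 1/R_cav → R_core = 0.001331 K/W
R_outer = 0.02/(0.54×9.7) = 0.003818 K/W
R_total = 0.005921 K/W
Q = ΔT/R_total = 30/0.005921

Q ≈ 5070 W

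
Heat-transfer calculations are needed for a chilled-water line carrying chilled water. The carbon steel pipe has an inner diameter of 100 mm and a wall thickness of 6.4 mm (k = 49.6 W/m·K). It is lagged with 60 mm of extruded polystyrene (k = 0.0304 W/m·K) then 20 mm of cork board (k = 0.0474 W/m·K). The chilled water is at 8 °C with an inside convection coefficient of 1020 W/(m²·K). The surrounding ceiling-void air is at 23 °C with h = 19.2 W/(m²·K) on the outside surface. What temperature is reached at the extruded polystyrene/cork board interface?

T ≈ 21 °C

Per-layer cylindrical resistances, series-summed:
R_inner film = 1/(h_i·2πr₁L) = 1/(1020×2π×0.05×1) = 0.003121 K/W
R_carbon steel pipe wall = ln(56.4/50)/(2π×49.6×1) = 3.865×10^-4 K/W
R_extruded polystyrene = ln(116.4/56.4)/(2π×0.0304×1) = 3.793 K/W
R_cork board = ln(136.4/116.4)/(2π×0.0474×1) = 0.5324 K/W
R_outer film = 1/(h_o·2πr_oL) = 1/(19.2×2π×0.1364×1) = 0.06077 K/W
R_total = 4.39 K/W
Q = ΔT/R_total = 15/4.39
Q = 3.42 W/m
T_interface = T_inner + Q·ΣR(inner→interface) = 8 + 3.42×3.797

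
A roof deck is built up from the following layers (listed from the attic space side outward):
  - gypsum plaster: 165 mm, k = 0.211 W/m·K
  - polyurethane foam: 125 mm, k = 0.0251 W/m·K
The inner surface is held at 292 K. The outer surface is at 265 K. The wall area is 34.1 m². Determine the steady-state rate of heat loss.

Q ≈ 160 W

Thermal resistances in series:
R_gypsum plaster = L/(kA) = 0.165/(0.211×34.1) = 0.02293 K/W
R_polyurethane foam = L/(kA) = 0.125/(0.0251×34.1) = 0.146 K/W
R_total = 0.169 K/W
Q = ΔT / R_total = 27 / 0.169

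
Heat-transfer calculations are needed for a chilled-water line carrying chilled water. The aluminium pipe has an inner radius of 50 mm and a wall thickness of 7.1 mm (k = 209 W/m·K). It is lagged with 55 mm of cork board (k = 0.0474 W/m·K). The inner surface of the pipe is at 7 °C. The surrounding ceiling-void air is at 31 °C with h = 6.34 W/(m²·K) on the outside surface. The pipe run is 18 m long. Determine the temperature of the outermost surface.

Radial resistances (cylindrical: R_cond = ln(r_o/r_i)/(2πkL), R_conv = 1/(h·2πrL)):
R_aluminium pipe wall = ln(57.1/50)/(2π×209×18) = 5.617×10^-6 K/W
R_cork board = ln(112.1/57.1)/(2π×0.0474×18) = 0.1258 K/W
R_outer film = 1/(h_o·2πr_oL) = 1/(6.34×2π×0.1121×18) = 0.01244 K/W
R_total = 0.1383 K/W
Q = ΔT/R_total = 24/0.1383
Q = 174 W
T_interface = T_inner + Q·ΣR(inner→interface) = 7 + 174×0.1258

T ≈ 28.8 °C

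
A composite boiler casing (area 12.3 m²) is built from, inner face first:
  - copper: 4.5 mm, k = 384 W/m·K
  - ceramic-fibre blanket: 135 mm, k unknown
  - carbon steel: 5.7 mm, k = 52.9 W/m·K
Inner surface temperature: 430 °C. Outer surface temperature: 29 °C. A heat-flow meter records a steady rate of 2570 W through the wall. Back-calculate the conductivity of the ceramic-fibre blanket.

Model the wall as resistances in series:
R_copper = L/(kA) = 0.0045/(384×12.3) = 9.527×10^-7 K/W
R_carbon steel = L/(kA) = 0.0057/(52.9×12.3) = 8.76×10^-6 K/W
Sum of known resistances R_other = 9.713×10^-6 K/W
Total R = ΔT/Q = 401/2570 = 0.156 K/W
R_ceramic-fibre blanket = R_total − R_other = 0.156 K/W
k = L/(R·A) = 0.135/(0.156×12.3)

k ≈ 0.0703 W/(m·K)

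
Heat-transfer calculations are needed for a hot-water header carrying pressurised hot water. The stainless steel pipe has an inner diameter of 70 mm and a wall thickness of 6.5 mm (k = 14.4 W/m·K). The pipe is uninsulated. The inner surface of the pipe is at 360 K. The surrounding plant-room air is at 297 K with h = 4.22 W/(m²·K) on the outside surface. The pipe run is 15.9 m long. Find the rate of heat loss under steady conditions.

Q ≈ 1100 W

Per-layer cylindrical resistances, series-summed:
R_stainless steel pipe wall = ln(41.5/35)/(2π×14.4×15.9) = 1.184×10^-4 K/W
R_outer film = 1/(h_o·2πr_oL) = 1/(4.22×2π×0.0415×15.9) = 0.05716 K/W
R_total = 0.05727 K/W
Q = ΔT/R_total = 63/0.05727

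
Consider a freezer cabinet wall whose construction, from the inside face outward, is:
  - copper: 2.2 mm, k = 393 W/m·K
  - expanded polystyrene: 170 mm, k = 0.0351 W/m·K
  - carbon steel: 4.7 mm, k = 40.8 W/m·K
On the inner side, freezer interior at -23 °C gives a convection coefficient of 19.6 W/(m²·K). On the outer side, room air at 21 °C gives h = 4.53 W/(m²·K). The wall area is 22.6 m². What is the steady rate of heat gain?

Q ≈ 194 W

Model the wall as resistances in series:
R_inner film = 1/(h_i·A) = 1/(19.6×22.6) = 0.002258 K/W
R_copper = L/(kA) = 0.0022/(393×22.6) = 2.477×10^-7 K/W
R_expanded polystyrene = L/(kA) = 0.17/(0.0351×22.6) = 0.2143 K/W
R_carbon steel = L/(kA) = 0.0047/(40.8×22.6) = 5.097×10^-6 K/W
R_outer film = 1/(h_o·A) = 1/(4.53×22.6) = 0.009768 K/W
R_total = 0.2263 K/W
Q = ΔT / R_total = 44 / 0.2263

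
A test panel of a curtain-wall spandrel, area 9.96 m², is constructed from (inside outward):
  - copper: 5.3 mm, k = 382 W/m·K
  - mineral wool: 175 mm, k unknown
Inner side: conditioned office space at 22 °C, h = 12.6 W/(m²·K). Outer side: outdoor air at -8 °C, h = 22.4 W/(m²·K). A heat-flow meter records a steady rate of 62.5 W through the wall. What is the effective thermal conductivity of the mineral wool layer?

Thermal resistances in series:
R_inner film = 1/(h_i·A) = 1/(12.6×9.96) = 0.007968 K/W
R_copper = L/(kA) = 0.0053/(382×9.96) = 1.393×10^-6 K/W
R_outer film = 1/(h_o·A) = 1/(22.4×9.96) = 0.004482 K/W
Sum of known resistances R_other = 0.01245 K/W
Total R = ΔT/Q = 30/62.5 = 0.48 K/W
R_mineral wool = R_total − R_other = 0.4675 K/W
k = L/(R·A) = 0.175/(0.4675×9.96)

k ≈ 0.0376 W/(m·K)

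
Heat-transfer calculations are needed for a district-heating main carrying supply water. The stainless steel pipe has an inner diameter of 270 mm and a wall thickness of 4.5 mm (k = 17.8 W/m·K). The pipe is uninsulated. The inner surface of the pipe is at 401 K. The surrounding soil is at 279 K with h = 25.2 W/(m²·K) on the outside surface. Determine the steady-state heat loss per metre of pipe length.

Radial resistances (cylindrical: R_cond = ln(r_o/r_i)/(2πkL), R_conv = 1/(h·2πrL)):
R_stainless steel pipe wall = ln(139.5/135)/(2π×17.8×1) = 2.932×10^-4 K/W
R_outer film = 1/(h_o·2πr_oL) = 1/(25.2×2π×0.1395×1) = 0.04527 K/W
R_total = 0.04557 K/W
Q = ΔT/R_total = 122/0.04557

q′ ≈ 2680 W/m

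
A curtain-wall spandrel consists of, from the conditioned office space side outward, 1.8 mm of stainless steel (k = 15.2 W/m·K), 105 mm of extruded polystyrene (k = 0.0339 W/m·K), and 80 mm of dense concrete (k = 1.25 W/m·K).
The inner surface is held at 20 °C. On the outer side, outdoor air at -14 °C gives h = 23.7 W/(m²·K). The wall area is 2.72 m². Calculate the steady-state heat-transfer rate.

Model the wall as resistances in series:
R_stainless steel = L/(kA) = 0.0018/(15.2×2.72) = 4.354×10^-5 K/W
R_extruded polystyrene = L/(kA) = 0.105/(0.0339×2.72) = 1.139 K/W
R_dense concrete = L/(kA) = 0.08/(1.25×2.72) = 0.02353 K/W
R_outer film = 1/(h_o·A) = 1/(23.7×2.72) = 0.01551 K/W
R_total = 1.178 K/W
Q = ΔT / R_total = 34 / 1.178

Q ≈ 28.9 W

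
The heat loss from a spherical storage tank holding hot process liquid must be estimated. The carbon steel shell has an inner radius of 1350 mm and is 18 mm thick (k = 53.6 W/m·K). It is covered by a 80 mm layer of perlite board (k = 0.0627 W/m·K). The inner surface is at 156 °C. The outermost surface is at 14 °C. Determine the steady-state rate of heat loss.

Q ≈ 2770 W

Each spherical layer contributes R = (1/r_i − 1/r_o)/(4πk):
R_carbon steel shell = (1/1.35 − 1/1.368)/(4π×53.6) = 1.447×10^-5 K/W
R_perlite board = (1/1.368 − 1/1.448)/(4π×0.0627) = 0.05126 K/W
R_total = 0.05127 K/W
Q = ΔT/R_total = 142/0.05127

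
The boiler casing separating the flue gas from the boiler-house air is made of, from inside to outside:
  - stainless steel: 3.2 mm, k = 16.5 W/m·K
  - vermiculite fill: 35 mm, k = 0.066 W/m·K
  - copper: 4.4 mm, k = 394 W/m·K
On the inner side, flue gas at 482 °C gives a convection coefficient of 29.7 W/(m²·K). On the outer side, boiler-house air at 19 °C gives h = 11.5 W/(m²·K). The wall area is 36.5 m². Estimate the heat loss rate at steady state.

Q ≈ 26000 W

Using the resistance-network approach (series):
R_inner film = 1/(h_i·A) = 1/(29.7×36.5) = 9.225×10^-4 K/W
R_stainless steel = L/(kA) = 0.0032/(16.5×36.5) = 5.313×10^-6 K/W
R_vermiculite fill = L/(kA) = 0.035/(0.066×36.5) = 0.01453 K/W
R_copper = L/(kA) = 0.0044/(394×36.5) = 3.06×10^-7 K/W
R_outer film = 1/(h_o·A) = 1/(11.5×36.5) = 0.002382 K/W
R_total = 0.01784 K/W
Q = ΔT / R_total = 463 / 0.01784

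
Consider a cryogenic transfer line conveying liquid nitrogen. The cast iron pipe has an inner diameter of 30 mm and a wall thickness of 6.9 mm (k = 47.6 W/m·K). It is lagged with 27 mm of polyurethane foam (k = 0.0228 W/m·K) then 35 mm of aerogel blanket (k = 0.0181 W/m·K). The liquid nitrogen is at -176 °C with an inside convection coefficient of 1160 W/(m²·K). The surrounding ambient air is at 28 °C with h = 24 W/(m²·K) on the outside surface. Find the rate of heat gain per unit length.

q′ ≈ 19.5 W/m

For a radial system each layer contributes R = ln(r_out/r_in)/(2πkL); films add R = 1/(hA).
R_inner film = 1/(h_i·2πr₁L) = 1/(1160×2π×0.015×1) = 0.009147 K/W
R_cast iron pipe wall = ln(21.9/15)/(2π×47.6×1) = 0.001265 K/W
R_polyurethane foam = ln(48.9/21.9)/(2π×0.0228×1) = 5.607 K/W
R_aerogel blanket = ln(83.9/48.9)/(2π×0.0181×1) = 4.747 K/W
R_outer film = 1/(h_o·2πr_oL) = 1/(24×2π×0.0839×1) = 0.07904 K/W
R_total = 10.44 K/W
Q = ΔT/R_total = 204/10.44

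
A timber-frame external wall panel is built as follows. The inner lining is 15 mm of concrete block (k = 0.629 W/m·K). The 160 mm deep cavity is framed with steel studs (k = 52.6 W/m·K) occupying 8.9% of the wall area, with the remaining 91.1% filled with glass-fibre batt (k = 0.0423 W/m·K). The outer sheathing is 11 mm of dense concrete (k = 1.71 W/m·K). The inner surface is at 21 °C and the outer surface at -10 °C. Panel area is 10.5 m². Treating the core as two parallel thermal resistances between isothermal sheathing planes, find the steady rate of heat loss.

Sheathing layers in series; stud and cavity paths in parallel between them.
R_inner = 0.015/(0.629×10.5) = 0.002271 K/W
R_stud  = 0.16/(52.6×0.089×10.5) = 0.003255 K/W
R_cav   = 0.16/(0.0423×0.911×10.5) = 0.3954 K/W
1/R_core = 1/R_stud + 1/R_cav → R_core = 0.003228 K/W
R_outer = 0.011/(1.71×10.5) = 6.126×10^-4 K/W
R_total = 0.006112 K/W
Q = ΔT/R_total = 31/0.006112

Q ≈ 5070 W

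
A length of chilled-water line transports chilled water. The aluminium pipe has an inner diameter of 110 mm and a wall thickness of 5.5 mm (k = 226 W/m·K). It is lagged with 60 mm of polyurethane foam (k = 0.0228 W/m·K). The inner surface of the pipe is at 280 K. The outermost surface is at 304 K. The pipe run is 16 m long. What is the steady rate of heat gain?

Q ≈ 79.8 W

For a radial system each layer contributes R = ln(r_out/r_in)/(2πkL); films add R = 1/(hA).
R_aluminium pipe wall = ln(60.5/55)/(2π×226×16) = 4.195×10^-6 K/W
R_polyurethane foam = ln(120.5/60.5)/(2π×0.0228×16) = 0.3006 K/W
R_total = 0.3006 K/W
Q = ΔT/R_total = 24/0.3006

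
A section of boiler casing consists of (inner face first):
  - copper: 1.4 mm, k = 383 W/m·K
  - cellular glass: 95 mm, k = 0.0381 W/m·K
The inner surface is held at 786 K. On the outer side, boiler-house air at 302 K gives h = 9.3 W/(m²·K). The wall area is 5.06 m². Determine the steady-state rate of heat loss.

Treating each layer as a thermal resistance in series:
R_copper = L/(kA) = 0.0014/(383×5.06) = 7.224×10^-7 K/W
R_cellular glass = L/(kA) = 0.095/(0.0381×5.06) = 0.4928 K/W
R_outer film = 1/(h_o·A) = 1/(9.3×5.06) = 0.02125 K/W
R_total = 0.514 K/W
Q = ΔT / R_total = 484 / 0.514

Q ≈ 942 W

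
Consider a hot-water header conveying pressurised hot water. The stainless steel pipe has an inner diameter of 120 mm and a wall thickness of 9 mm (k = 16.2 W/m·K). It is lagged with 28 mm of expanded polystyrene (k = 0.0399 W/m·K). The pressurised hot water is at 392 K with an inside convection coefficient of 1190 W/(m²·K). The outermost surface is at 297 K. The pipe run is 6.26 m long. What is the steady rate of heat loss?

For a radial system each layer contributes R = ln(r_out/r_in)/(2πkL); films add R = 1/(hA).
R_inner film = 1/(h_i·2πr₁L) = 1/(1190×2π×0.06×6.26) = 3.561×10^-4 K/W
R_stainless steel pipe wall = ln(69/60)/(2π×16.2×6.26) = 2.193×10^-4 K/W
R_expanded polystyrene = ln(97/69)/(2π×0.0399×6.26) = 0.217 K/W
R_total = 0.2176 K/W
Q = ΔT/R_total = 95/0.2176

Q ≈ 437 W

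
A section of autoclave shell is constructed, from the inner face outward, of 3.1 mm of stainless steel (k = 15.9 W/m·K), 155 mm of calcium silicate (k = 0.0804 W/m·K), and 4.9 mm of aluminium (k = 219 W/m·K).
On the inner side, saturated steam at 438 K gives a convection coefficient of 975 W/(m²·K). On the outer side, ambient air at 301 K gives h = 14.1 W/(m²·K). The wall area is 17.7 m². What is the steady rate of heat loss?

Treating each layer as a thermal resistance in series:
R_inner film = 1/(h_i·A) = 1/(975×17.7) = 5.795×10^-5 K/W
R_stainless steel = L/(kA) = 0.0031/(15.9×17.7) = 1.102×10^-5 K/W
R_calcium silicate = L/(kA) = 0.155/(0.0804×17.7) = 0.1089 K/W
R_aluminium = L/(kA) = 0.0049/(219×17.7) = 1.264×10^-6 K/W
R_outer film = 1/(h_o·A) = 1/(14.1×17.7) = 0.004007 K/W
R_total = 0.113 K/W
Q = ΔT / R_total = 137 / 0.113

Q ≈ 1210 W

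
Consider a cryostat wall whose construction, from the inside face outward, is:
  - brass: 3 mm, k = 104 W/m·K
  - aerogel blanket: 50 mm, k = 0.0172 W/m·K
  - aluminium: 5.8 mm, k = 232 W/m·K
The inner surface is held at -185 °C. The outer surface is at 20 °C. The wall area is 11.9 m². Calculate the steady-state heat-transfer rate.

Thermal resistances in series:
R_brass = L/(kA) = 0.003/(104×11.9) = 2.424×10^-6 K/W
R_aerogel blanket = L/(kA) = 0.05/(0.0172×11.9) = 0.2443 K/W
R_aluminium = L/(kA) = 0.0058/(232×11.9) = 2.101×10^-6 K/W
R_total = 0.2443 K/W
Q = ΔT / R_total = 205 / 0.2443

Q ≈ 839 W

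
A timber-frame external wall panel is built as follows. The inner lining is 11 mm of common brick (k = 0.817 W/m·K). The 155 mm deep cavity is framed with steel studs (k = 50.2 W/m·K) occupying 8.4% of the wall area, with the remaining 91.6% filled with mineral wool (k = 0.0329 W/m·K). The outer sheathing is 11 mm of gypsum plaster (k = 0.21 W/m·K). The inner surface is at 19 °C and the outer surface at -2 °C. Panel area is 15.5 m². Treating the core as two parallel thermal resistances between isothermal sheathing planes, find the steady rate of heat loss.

Sheathing layers in series; stud and cavity paths in parallel between them.
R_inner = 0.011/(0.817×15.5) = 8.686×10^-4 K/W
R_stud  = 0.155/(50.2×0.084×15.5) = 0.002371 K/W
R_cav   = 0.155/(0.0329×0.916×15.5) = 0.3318 K/W
1/R_core = 1/R_stud + 1/R_cav → R_core = 0.002355 K/W
R_outer = 0.011/(0.21×15.5) = 0.003379 K/W
R_total = 0.006603 K/W
Q = ΔT/R_total = 21/0.006603

Q ≈ 3180 W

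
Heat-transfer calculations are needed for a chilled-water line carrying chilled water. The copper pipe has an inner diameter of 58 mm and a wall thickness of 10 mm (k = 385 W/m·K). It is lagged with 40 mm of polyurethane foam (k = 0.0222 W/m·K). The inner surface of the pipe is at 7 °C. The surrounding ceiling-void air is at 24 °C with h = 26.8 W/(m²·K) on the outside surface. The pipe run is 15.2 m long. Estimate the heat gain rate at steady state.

Q ≈ 50.3 W

For a radial system each layer contributes R = ln(r_out/r_in)/(2πkL); films add R = 1/(hA).
R_copper pipe wall = ln(39/29)/(2π×385×15.2) = 8.057×10^-6 K/W
R_polyurethane foam = ln(79/39)/(2π×0.0222×15.2) = 0.3329 K/W
R_outer film = 1/(h_o·2πr_oL) = 1/(26.8×2π×0.079×15.2) = 0.004946 K/W
R_total = 0.3379 K/W
Q = ΔT/R_total = 17/0.3379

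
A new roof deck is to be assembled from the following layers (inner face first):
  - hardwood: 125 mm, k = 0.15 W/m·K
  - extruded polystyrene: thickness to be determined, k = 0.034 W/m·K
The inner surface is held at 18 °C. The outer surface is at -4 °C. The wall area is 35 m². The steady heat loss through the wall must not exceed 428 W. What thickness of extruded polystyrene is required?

Thermal resistances in series:
R_hardwood = L/(kA) = 0.125/(0.15×35) = 0.02381 K/W
Sum of the known resistances R_other = 0.02381 K/W
Required total resistance R_tot = ΔT/Q_allow = 22/428 = 0.0514 K/W
R_extruded polystyrene = R_tot − R_other = 0.02759 K/W
L = R·k·A = 0.02759×0.034×35

L ≈ 32.8 mm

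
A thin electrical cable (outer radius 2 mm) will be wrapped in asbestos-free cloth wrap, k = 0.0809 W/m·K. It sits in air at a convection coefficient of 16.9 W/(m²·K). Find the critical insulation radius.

r_cr ≈ 4.79 mm

For a cylinder r_cr = k/h = 0.0809/16.9
r_cr = 4.79 mm; since the bare radius (2 mm) is below r_cr, adding a thin layer of insulation will *increase* heat loss.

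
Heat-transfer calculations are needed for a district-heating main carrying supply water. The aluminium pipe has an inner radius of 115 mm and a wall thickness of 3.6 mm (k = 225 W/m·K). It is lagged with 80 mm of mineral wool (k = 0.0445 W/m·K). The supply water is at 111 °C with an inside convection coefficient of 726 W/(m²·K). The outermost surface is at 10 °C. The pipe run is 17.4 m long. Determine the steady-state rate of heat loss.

Q ≈ 952 W

Per-layer cylindrical resistances, series-summed:
R_inner film = 1/(h_i·2πr₁L) = 1/(726×2π×0.115×17.4) = 1.096×10^-4 K/W
R_aluminium pipe wall = ln(118.6/115)/(2π×225×17.4) = 1.253×10^-6 K/W
R_mineral wool = ln(198.6/118.6)/(2π×0.0445×17.4) = 0.106 K/W
R_total = 0.1061 K/W
Q = ΔT/R_total = 101/0.1061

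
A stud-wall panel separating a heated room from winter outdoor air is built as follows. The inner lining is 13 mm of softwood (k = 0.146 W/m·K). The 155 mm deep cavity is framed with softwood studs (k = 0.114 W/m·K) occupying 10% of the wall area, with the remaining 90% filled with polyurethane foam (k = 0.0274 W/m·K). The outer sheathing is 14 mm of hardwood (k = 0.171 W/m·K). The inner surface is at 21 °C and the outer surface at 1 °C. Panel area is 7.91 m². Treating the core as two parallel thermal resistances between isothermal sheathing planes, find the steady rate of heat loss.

Q ≈ 35.4 W

Sheathing layers in series; stud and cavity paths in parallel between them.
R_inner = 0.013/(0.146×7.91) = 0.01126 K/W
R_stud  = 0.155/(0.114×0.1×7.91) = 1.719 K/W
R_cav   = 0.155/(0.0274×0.9×7.91) = 0.7946 K/W
1/R_core = 1/R_stud + 1/R_cav → R_core = 0.5434 K/W
R_outer = 0.014/(0.171×7.91) = 0.01035 K/W
R_total = 0.565 K/W
Q = ΔT/R_total = 20/0.565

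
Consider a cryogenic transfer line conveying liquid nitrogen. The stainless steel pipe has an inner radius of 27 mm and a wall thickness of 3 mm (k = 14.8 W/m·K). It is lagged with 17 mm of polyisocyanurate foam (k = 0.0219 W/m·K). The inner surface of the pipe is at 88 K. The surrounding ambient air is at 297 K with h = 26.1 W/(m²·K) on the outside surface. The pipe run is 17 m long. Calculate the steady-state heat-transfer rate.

For a radial system each layer contributes R = ln(r_out/r_in)/(2πkL); films add R = 1/(hA).
R_stainless steel pipe wall = ln(30/27)/(2π×14.8×17) = 6.665×10^-5 K/W
R_polyisocyanurate foam = ln(47/30)/(2π×0.0219×17) = 0.1919 K/W
R_outer film = 1/(h_o·2πr_oL) = 1/(26.1×2π×0.047×17) = 0.007632 K/W
R_total = 0.1996 K/W
Q = ΔT/R_total = 209/0.1996

Q ≈ 1050 W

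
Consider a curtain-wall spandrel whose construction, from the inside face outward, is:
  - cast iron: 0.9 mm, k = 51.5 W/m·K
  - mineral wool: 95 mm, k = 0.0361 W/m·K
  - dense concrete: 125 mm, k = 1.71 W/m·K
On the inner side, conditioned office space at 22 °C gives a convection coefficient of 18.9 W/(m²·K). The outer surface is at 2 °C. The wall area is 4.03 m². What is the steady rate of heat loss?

Q ≈ 29.2 W

Treating each layer as a thermal resistance in series:
R_inner film = 1/(h_i·A) = 1/(18.9×4.03) = 0.01313 K/W
R_cast iron = L/(kA) = 0.0009/(51.5×4.03) = 4.336×10^-6 K/W
R_mineral wool = L/(kA) = 0.095/(0.0361×4.03) = 0.653 K/W
R_dense concrete = L/(kA) = 0.125/(1.71×4.03) = 0.01814 K/W
R_total = 0.6843 K/W
Q = ΔT / R_total = 20 / 0.6843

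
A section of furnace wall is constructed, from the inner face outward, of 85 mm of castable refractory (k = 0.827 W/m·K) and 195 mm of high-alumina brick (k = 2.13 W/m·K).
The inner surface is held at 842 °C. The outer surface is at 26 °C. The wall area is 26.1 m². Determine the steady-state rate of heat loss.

Q ≈ 110000 W

Thermal resistances in series:
R_castable refractory = L/(kA) = 0.085/(0.827×26.1) = 0.003938 K/W
R_high-alumina brick = L/(kA) = 0.195/(2.13×26.1) = 0.003508 K/W
R_total = 0.007446 K/W
Q = ΔT / R_total = 816 / 0.007446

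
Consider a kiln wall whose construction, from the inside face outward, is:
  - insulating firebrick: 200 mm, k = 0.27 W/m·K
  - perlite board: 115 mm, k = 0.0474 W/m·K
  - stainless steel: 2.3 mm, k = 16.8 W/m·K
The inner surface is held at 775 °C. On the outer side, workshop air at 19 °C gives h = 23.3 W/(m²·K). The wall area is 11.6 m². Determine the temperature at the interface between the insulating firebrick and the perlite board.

Thermal resistances in series:
R_insulating firebrick = L/(kA) = 0.2/(0.27×11.6) = 0.06386 K/W
R_perlite board = L/(kA) = 0.115/(0.0474×11.6) = 0.2092 K/W
R_stainless steel = L/(kA) = 0.0023/(16.8×11.6) = 1.18×10^-5 K/W
R_outer film = 1/(h_o·A) = 1/(23.3×11.6) = 0.0037 K/W
R_total = 0.2767 K/W;  Q = ΔT/R_total = 756/0.2767 = 2732 W
T_interface = T_inner − Q·ΣR(inner→interface) = 775 − 2730×0.06386

T ≈ 601 °C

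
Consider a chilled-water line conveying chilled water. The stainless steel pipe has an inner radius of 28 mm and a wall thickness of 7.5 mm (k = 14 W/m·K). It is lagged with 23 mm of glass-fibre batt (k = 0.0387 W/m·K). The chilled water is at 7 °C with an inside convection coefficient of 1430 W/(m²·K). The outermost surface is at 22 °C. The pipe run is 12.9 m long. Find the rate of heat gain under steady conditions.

Q ≈ 93.9 W

Per-layer cylindrical resistances, series-summed:
R_inner film = 1/(h_i·2πr₁L) = 1/(1430×2π×0.028×12.9) = 3.081×10^-4 K/W
R_stainless steel pipe wall = ln(35.5/28)/(2π×14×12.9) = 2.091×10^-4 K/W
R_glass-fibre batt = ln(58.5/35.5)/(2π×0.0387×12.9) = 0.1592 K/W
R_total = 0.1598 K/W
Q = ΔT/R_total = 15/0.1598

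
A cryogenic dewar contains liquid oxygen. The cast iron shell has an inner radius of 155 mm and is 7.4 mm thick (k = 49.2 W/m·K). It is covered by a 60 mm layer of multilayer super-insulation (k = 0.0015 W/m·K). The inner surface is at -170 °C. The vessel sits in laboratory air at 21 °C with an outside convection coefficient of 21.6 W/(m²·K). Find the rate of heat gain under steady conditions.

For a spherical shell R = (1/r₁ − 1/r₂)/(4πk); film R = 1/(h·4πr²). In series:
R_cast iron shell = (1/0.155 − 1/0.1624)/(4π×49.2) = 4.755×10^-4 K/W
R_multilayer super-insulation = (1/0.1624 − 1/0.2224)/(4π×0.0015) = 88.13 K/W
R_outer film = 1/(h·4πr_o²) = 1/(21.6×4π×0.2224²) = 0.07448 K/W
R_total = 88.21 K/W
Q = ΔT/R_total = 191/88.21

Q ≈ 2.17 W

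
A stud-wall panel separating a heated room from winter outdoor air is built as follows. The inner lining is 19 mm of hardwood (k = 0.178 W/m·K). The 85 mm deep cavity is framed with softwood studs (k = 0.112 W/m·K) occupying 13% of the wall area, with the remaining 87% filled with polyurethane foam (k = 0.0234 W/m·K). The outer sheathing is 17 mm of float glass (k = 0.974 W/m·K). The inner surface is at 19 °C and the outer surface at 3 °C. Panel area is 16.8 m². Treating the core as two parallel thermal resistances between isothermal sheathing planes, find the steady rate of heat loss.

Q ≈ 105 W

Sheathing layers in series; stud and cavity paths in parallel between them.
R_inner = 0.019/(0.178×16.8) = 0.006354 K/W
R_stud  = 0.085/(0.112×0.13×16.8) = 0.3475 K/W
R_cav   = 0.085/(0.0234×0.87×16.8) = 0.2485 K/W
1/R_core = 1/R_stud + 1/R_cav → R_core = 0.1449 K/W
R_outer = 0.017/(0.974×16.8) = 0.001039 K/W
R_total = 0.1523 K/W
Q = ΔT/R_total = 16/0.1523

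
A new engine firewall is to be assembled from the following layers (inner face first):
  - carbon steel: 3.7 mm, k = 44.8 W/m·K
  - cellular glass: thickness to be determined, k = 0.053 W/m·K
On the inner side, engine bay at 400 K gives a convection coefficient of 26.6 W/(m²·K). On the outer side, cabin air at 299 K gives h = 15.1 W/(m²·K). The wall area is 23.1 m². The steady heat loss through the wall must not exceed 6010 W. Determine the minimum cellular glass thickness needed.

Thermal resistances in series:
R_inner film = 1/(h_i·A) = 1/(26.6×23.1) = 0.001627 K/W
R_carbon steel = L/(kA) = 0.0037/(44.8×23.1) = 3.575×10^-6 K/W
R_outer film = 1/(h_o·A) = 1/(15.1×23.1) = 0.002867 K/W
Sum of the known resistances R_other = 0.004498 K/W
Required total resistance R_tot = ΔT/Q_allow = 101/6010 = 0.01681 K/W
R_cellular glass = R_tot − R_other = 0.01231 K/W
L = R·k·A = 0.01231×0.053×23.1

L ≈ 15.1 mm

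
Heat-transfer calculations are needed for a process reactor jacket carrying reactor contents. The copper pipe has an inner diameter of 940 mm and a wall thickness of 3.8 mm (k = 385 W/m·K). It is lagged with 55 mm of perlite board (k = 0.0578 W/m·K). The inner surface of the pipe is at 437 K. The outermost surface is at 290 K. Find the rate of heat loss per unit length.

q′ ≈ 486 W/m

For a radial system each layer contributes R = ln(r_out/r_in)/(2πkL); films add R = 1/(hA).
R_copper pipe wall = ln(473.8/470)/(2π×385×1) = 3.329×10^-6 K/W
R_perlite board = ln(528.8/473.8)/(2π×0.0578×1) = 0.3024 K/W
R_total = 0.3024 K/W
Q = ΔT/R_total = 147/0.3024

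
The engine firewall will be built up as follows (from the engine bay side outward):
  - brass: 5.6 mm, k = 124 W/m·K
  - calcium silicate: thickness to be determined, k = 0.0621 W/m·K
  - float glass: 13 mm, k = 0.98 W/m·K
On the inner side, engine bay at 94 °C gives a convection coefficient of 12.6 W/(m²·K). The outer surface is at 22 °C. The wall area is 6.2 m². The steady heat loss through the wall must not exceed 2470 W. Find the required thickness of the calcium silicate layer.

Model the wall as resistances in series:
R_inner film = 1/(h_i·A) = 1/(12.6×6.2) = 0.0128 K/W
R_brass = L/(kA) = 0.0056/(124×6.2) = 7.284×10^-6 K/W
R_float glass = L/(kA) = 0.013/(0.98×6.2) = 0.00214 K/W
Sum of the known resistances R_other = 0.01495 K/W
Required total resistance R_tot = ΔT/Q_allow = 72/2470 = 0.02915 K/W
R_calcium silicate = R_tot − R_other = 0.0142 K/W
L = R·k·A = 0.0142×0.0621×6.2

L ≈ 5.47 mm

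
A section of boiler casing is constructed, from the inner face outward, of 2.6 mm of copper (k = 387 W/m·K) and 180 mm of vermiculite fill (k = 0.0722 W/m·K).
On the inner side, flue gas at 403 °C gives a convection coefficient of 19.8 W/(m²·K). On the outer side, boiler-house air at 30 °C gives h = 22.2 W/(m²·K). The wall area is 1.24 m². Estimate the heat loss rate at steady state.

Series thermal resistances:
R_inner film = 1/(h_i·A) = 1/(19.8×1.24) = 0.04073 K/W
R_copper = L/(kA) = 0.0026/(387×1.24) = 5.418×10^-6 K/W
R_vermiculite fill = L/(kA) = 0.18/(0.0722×1.24) = 2.011 K/W
R_outer film = 1/(h_o·A) = 1/(22.2×1.24) = 0.03633 K/W
R_total = 2.088 K/W
Q = ΔT / R_total = 373 / 2.088

Q ≈ 179 W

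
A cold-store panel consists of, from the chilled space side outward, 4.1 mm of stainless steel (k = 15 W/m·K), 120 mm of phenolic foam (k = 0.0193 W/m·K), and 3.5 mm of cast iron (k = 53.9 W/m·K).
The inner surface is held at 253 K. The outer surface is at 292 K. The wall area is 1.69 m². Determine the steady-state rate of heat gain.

Q ≈ 10.6 W

Thermal resistances in series:
R_stainless steel = L/(kA) = 0.0041/(15×1.69) = 1.617×10^-4 K/W
R_phenolic foam = L/(kA) = 0.12/(0.0193×1.69) = 3.679 K/W
R_cast iron = L/(kA) = 0.0035/(53.9×1.69) = 3.842×10^-5 K/W
R_total = 3.679 K/W
Q = ΔT / R_total = 39 / 3.679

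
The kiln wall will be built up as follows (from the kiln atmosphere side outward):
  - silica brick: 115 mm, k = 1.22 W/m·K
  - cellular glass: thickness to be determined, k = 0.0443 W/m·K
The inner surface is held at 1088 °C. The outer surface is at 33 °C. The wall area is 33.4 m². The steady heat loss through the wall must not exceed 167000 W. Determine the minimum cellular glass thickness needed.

L ≈ 5.17 mm

Thermal resistances in series:
R_silica brick = L/(kA) = 0.115/(1.22×33.4) = 0.002822 K/W
Sum of the known resistances R_other = 0.002822 K/W
Required total resistance R_tot = ΔT/Q_allow = 1055/167000 = 0.006317 K/W
R_cellular glass = R_tot − R_other = 0.003495 K/W
L = R·k·A = 0.003495×0.0443×33.4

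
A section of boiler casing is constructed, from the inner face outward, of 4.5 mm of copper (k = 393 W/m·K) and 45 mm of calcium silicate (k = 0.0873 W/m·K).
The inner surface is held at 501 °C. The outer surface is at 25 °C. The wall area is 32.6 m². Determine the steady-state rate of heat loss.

Treating each layer as a thermal resistance in series:
R_copper = L/(kA) = 0.0045/(393×32.6) = 3.512×10^-7 K/W
R_calcium silicate = L/(kA) = 0.045/(0.0873×32.6) = 0.01581 K/W
R_total = 0.01581 K/W
Q = ΔT / R_total = 476 / 0.01581

Q ≈ 30100 W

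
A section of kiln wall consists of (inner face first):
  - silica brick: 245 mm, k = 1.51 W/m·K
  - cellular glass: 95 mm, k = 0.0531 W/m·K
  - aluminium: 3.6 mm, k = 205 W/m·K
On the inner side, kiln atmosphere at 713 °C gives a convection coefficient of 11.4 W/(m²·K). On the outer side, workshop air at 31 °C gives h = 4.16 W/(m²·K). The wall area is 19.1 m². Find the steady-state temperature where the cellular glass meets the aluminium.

Series thermal resistances:
R_inner film = 1/(h_i·A) = 1/(11.4×19.1) = 0.004593 K/W
R_silica brick = L/(kA) = 0.245/(1.51×19.1) = 0.008495 K/W
R_cellular glass = L/(kA) = 0.095/(0.0531×19.1) = 0.09367 K/W
R_aluminium = L/(kA) = 0.0036/(205×19.1) = 9.194×10^-7 K/W
R_outer film = 1/(h_o·A) = 1/(4.16×19.1) = 0.01259 K/W
R_total = 0.1193 K/W;  Q = ΔT/R_total = 682/0.1193 = 5715 W
T_interface = T_inner − Q·ΣR(inner→interface) = 713 − 5710×0.1068

T ≈ 103 °C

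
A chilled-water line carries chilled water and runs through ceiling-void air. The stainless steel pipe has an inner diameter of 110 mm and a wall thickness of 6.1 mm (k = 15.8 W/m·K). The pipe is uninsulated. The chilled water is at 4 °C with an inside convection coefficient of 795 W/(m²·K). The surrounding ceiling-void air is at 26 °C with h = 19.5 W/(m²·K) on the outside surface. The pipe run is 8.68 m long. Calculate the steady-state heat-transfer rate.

Per-layer cylindrical resistances, series-summed:
R_inner film = 1/(h_i·2πr₁L) = 1/(795×2π×0.055×8.68) = 4.193×10^-4 K/W
R_stainless steel pipe wall = ln(61.1/55)/(2π×15.8×8.68) = 1.221×10^-4 K/W
R_outer film = 1/(h_o·2πr_oL) = 1/(19.5×2π×0.0611×8.68) = 0.01539 K/W
R_total = 0.01593 K/W
Q = ΔT/R_total = 22/0.01593

Q ≈ 1380 W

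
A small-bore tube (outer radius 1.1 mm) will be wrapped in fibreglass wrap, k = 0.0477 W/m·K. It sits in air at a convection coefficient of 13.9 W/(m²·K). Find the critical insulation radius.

For a cylinder r_cr = k/h = 0.0477/13.9
r_cr = 3.43 mm; since the bare radius (1.1 mm) is below r_cr, adding a thin layer of insulation will *increase* heat loss.

r_cr ≈ 3.43 mm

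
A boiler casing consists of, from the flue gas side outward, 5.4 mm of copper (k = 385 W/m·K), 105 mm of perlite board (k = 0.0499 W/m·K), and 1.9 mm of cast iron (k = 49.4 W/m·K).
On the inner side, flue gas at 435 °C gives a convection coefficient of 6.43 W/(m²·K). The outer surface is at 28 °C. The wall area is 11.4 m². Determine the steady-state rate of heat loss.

Q ≈ 2050 W

Series thermal resistances:
R_inner film = 1/(h_i·A) = 1/(6.43×11.4) = 0.01364 K/W
R_copper = L/(kA) = 0.0054/(385×11.4) = 1.23×10^-6 K/W
R_perlite board = L/(kA) = 0.105/(0.0499×11.4) = 0.1846 K/W
R_cast iron = L/(kA) = 0.0019/(49.4×11.4) = 3.374×10^-6 K/W
R_total = 0.1982 K/W
Q = ΔT / R_total = 407 / 0.1982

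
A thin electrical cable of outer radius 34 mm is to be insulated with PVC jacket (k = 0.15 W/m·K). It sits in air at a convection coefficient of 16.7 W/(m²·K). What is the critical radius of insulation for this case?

For a cylinder r_cr = k/h = 0.15/16.7
r_cr = 8.98 mm; since the bare radius (34 mm) is above r_cr, any added insulation will reduce heat loss.

r_cr ≈ 8.98 mm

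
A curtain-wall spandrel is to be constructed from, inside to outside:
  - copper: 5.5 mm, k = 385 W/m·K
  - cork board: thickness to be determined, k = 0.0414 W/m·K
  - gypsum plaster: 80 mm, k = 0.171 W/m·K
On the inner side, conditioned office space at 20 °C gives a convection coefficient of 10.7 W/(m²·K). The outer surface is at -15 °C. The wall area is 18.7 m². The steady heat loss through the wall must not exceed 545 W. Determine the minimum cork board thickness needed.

Model the wall as resistances in series:
R_inner film = 1/(h_i·A) = 1/(10.7×18.7) = 0.004998 K/W
R_copper = L/(kA) = 0.0055/(385×18.7) = 7.639×10^-7 K/W
R_gypsum plaster = L/(kA) = 0.08/(0.171×18.7) = 0.02502 K/W
Sum of the known resistances R_other = 0.03002 K/W
Required total resistance R_tot = ΔT/Q_allow = 35/545 = 0.06422 K/W
R_cork board = R_tot − R_other = 0.0342 K/W
L = R·k·A = 0.0342×0.0414×18.7

L ≈ 26.5 mm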